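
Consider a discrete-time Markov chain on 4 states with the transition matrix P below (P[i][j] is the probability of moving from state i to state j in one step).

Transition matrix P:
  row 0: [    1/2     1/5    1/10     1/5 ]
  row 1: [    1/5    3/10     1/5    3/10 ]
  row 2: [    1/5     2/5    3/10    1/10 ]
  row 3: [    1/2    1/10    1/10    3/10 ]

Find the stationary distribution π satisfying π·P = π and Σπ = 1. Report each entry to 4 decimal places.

π = [0.3846, 0.2308, 0.1538, 0.2308]

Balance equations π_j = Σ_i π_i·P[i][j]:
  π_0 = 1/2·π_0 + 1/5·π_1 + 1/5·π_2 + 1/2·π_3
  π_1 = 1/5·π_0 + 3/10·π_1 + 2/5·π_2 + 1/10·π_3
  π_2 = 1/10·π_0 + 1/5·π_1 + 3/10·π_2 + 1/10·π_3
  normalize: π_0 + π_1 + π_2 + π_3 = 1
Solving the linear system gives exactly π = [5/13, 3/13, 2/13, 3/13].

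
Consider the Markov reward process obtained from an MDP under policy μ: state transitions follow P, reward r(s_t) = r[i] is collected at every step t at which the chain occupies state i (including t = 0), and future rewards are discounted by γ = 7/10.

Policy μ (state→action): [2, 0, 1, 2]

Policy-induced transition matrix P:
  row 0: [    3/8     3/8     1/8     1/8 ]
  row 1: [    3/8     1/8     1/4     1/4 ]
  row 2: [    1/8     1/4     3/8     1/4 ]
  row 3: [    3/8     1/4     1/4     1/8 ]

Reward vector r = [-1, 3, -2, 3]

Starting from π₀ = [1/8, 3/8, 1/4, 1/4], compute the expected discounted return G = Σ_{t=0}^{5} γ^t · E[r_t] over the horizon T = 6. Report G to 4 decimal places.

G = 2.2148

t=0: π = [0.1250, 0.3750, 0.2500, 0.2500], E[r] = 1.2500, γ^t·E[r] = 1.250000, running G = 1.250000
t=1: π = [0.3125, 0.2188, 0.2656, 0.2031], E[r] = 0.4219, γ^t·E[r] = 0.295313, running G = 1.545313
t=2: π = [0.3086, 0.2617, 0.2441, 0.1855], E[r] = 0.5449, γ^t·E[r] = 0.267012, running G = 1.812324
t=3: π = [0.3140, 0.2559, 0.2419, 0.1882], E[r] = 0.5344, γ^t·E[r] = 0.183307, running G = 1.995632
t=4: π = [0.3145, 0.2573, 0.2410, 0.1872], E[r] = 0.5370, γ^t·E[r] = 0.128923, running G = 2.124555
t=5: π = [0.3148, 0.2572, 0.2408, 0.1873], E[r] = 0.5369, γ^t·E[r] = 0.090244, running G = 2.214799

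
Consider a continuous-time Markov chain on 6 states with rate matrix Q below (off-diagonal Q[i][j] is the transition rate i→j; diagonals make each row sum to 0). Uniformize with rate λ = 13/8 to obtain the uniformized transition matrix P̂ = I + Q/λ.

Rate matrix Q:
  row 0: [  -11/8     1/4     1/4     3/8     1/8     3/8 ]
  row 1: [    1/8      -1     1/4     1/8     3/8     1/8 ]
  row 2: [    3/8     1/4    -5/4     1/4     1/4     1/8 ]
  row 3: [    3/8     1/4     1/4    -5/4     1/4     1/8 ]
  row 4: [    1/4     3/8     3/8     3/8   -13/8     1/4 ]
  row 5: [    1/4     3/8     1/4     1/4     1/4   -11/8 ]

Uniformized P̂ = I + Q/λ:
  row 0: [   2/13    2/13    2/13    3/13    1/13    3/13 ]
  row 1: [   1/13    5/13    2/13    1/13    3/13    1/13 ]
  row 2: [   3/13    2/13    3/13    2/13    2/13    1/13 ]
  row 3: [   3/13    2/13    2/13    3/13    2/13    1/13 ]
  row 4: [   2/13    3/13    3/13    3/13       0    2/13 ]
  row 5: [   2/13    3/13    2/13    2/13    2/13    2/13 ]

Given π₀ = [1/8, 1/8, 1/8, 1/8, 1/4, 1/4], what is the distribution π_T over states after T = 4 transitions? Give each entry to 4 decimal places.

t=0: π = [0.1250, 0.1250, 0.1250, 0.1250, 0.2500, 0.2500]
t=1: π = [0.1635, 0.2212, 0.1827, 0.1827, 0.1154, 0.1346]
t=2: π = [0.1649, 0.2241, 0.1768, 0.1723, 0.1405, 0.1213]
t=3: π = [0.1635, 0.2257, 0.1783, 0.1734, 0.1368, 0.1224]
t=4: π = [0.1635, 0.2259, 0.1781, 0.1729, 0.1376, 0.1220]

π = [0.1635, 0.2259, 0.1781, 0.1729, 0.1376, 0.1220]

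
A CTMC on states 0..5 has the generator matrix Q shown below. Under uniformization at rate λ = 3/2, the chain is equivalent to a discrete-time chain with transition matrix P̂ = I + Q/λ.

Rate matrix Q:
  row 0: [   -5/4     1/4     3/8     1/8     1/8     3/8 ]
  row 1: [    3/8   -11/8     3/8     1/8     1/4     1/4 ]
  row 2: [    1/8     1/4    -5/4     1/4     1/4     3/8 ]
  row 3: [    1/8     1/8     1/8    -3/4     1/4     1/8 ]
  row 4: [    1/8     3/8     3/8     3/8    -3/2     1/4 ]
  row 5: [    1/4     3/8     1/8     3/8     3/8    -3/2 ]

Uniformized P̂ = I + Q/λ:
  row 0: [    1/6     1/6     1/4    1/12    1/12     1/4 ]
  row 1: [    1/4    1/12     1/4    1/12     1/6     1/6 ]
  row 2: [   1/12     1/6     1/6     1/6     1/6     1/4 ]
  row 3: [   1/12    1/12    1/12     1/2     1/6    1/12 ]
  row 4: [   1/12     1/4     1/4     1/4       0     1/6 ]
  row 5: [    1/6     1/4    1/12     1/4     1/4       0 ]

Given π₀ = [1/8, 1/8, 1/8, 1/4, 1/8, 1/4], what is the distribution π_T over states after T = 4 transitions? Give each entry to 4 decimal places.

t=0: π = [0.1250, 0.1250, 0.1250, 0.2500, 0.1250, 0.2500]
t=1: π = [0.1354, 0.1667, 0.1563, 0.2604, 0.1563, 0.1250]
t=2: π = [0.1328, 0.1545, 0.1727, 0.2517, 0.1398, 0.1484]
t=3: π = [0.1325, 0.1568, 0.1689, 0.2507, 0.1447, 0.1464]
t=4: π = [0.1327, 0.1570, 0.1697, 0.2504, 0.1437, 0.1465]

π = [0.1327, 0.1570, 0.1697, 0.2504, 0.1437, 0.1465]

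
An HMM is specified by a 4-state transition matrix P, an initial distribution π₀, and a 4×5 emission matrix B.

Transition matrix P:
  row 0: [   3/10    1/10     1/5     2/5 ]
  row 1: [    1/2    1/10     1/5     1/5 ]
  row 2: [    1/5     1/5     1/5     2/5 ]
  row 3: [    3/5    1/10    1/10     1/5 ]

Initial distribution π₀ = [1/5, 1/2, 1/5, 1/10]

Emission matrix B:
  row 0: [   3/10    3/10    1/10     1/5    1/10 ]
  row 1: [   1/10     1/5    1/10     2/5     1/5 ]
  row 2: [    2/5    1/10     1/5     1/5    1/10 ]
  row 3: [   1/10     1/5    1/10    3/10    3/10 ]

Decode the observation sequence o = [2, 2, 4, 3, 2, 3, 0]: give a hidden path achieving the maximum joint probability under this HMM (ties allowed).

t=0: δ = [2.000e-02, 5.000e-02, 4.000e-02, 1.000e-02]  (obs o_0=2)
t=1: δ = [2.500e-03, 8.000e-04, 2.000e-03, 1.600e-03]  ψ = [1, 2, 1, 2]  (obs o_1=2)
t=2: δ = [9.600e-05, 8.000e-05, 5.000e-05, 3.000e-04]  ψ = [3, 2, 0, 0]  (obs o_2=4)
t=3: δ = [3.600e-05, 1.200e-05, 6.000e-06, 1.800e-05]  ψ = [3, 3, 3, 3]  (obs o_3=3)
t=4: δ = [1.080e-06, 3.600e-07, 1.440e-06, 1.440e-06]  ψ = [0, 0, 0, 0]  (obs o_4=2)
t=5: δ = [1.728e-07, 1.152e-07, 5.760e-08, 1.728e-07]  ψ = [3, 2, 2, 2]  (obs o_5=3)
t=6: δ = [3.110e-08, 1.728e-09, 1.382e-08, 6.912e-09]  ψ = [3, 0, 0, 0]  (obs o_6=0)
backtrack: best end state = 0; path = [1, 0, 3, 0, 2, 3, 0]

path = [1, 0, 3, 0, 2, 3, 0]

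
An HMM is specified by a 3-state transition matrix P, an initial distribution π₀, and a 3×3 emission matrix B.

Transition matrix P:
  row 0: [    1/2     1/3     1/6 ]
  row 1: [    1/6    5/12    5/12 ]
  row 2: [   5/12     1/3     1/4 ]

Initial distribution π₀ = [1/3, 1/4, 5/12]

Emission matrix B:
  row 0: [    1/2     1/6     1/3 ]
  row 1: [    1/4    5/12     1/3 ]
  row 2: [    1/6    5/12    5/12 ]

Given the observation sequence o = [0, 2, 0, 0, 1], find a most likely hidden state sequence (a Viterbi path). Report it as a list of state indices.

t=0: δ = [1.667e-01, 6.250e-02, 6.944e-02]  (obs o_0=0)
t=1: δ = [2.778e-02, 1.852e-02, 1.157e-02]  ψ = [0, 0, 0]  (obs o_1=2)
t=2: δ = [6.944e-03, 2.315e-03, 1.286e-03]  ψ = [0, 0, 1]  (obs o_2=0)
t=3: δ = [1.736e-03, 5.787e-04, 1.929e-04]  ψ = [0, 0, 0]  (obs o_3=0)
t=4: δ = [1.447e-04, 2.411e-04, 1.206e-04]  ψ = [0, 0, 0]  (obs o_4=1)
backtrack: best end state = 1; path = [0, 0, 0, 0, 1]

path = [0, 0, 0, 0, 1]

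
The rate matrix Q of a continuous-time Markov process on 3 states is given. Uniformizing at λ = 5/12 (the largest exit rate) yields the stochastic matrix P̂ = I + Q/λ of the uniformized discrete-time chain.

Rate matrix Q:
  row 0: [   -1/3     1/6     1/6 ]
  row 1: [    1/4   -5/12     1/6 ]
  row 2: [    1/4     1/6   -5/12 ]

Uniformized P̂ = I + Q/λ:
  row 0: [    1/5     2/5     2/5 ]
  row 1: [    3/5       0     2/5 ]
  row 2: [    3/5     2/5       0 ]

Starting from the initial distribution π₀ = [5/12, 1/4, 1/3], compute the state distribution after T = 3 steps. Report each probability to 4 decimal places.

t=0: π = [0.4167, 0.2500, 0.3333]
t=1: π = [0.4333, 0.3000, 0.2667]
t=2: π = [0.4267, 0.2800, 0.2933]
t=3: π = [0.4293, 0.2880, 0.2827]

π = [0.4293, 0.2880, 0.2827]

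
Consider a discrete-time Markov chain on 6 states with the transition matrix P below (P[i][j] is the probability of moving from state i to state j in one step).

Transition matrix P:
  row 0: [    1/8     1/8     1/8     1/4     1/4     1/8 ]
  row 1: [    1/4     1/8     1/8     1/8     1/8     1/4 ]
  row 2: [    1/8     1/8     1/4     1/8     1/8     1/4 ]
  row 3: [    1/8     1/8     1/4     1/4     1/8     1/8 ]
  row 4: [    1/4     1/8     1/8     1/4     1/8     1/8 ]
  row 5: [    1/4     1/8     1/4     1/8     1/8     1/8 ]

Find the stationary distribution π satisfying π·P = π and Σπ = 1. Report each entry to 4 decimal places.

Balance equations π_j = Σ_i π_i·P[i][j]:
  π_0 = 1/8·π_0 + 1/4·π_1 + 1/8·π_2 + 1/8·π_3 + 1/4·π_4 + 1/4·π_5
  π_1 = 1/8·π_0 + 1/8·π_1 + 1/8·π_2 + 1/8·π_3 + 1/8·π_4 + 1/8·π_5
  π_2 = 1/8·π_0 + 1/8·π_1 + 1/4·π_2 + 1/4·π_3 + 1/8·π_4 + 1/4·π_5
  π_3 = 1/4·π_0 + 1/8·π_1 + 1/8·π_2 + 1/4·π_3 + 1/4·π_4 + 1/8·π_5
  π_4 = 1/4·π_0 + 1/8·π_1 + 1/8·π_2 + 1/8·π_3 + 1/8·π_4 + 1/8·π_5
  normalize: π_0 + π_1 + π_2 + π_3 + π_4 + π_5 = 1
Solving the linear system gives exactly π = [242/1347, 1/8, 695/3592, 681/3592, 1589/10776, 74/449].

π = [0.1797, 0.1250, 0.1935, 0.1896, 0.1475, 0.1648]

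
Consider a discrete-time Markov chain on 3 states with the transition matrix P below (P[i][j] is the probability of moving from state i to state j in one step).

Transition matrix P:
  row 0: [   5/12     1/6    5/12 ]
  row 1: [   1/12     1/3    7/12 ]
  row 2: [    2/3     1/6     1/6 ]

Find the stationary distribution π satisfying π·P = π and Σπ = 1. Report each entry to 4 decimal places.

π = [0.4400, 0.2000, 0.3600]

Balance equations π_j = Σ_i π_i·P[i][j]:
  π_0 = 5/12·π_0 + 1/12·π_1 + 2/3·π_2
  π_1 = 1/6·π_0 + 1/3·π_1 + 1/6·π_2
  normalize: π_0 + π_1 + π_2 = 1
Solving the linear system gives exactly π = [11/25, 1/5, 9/25].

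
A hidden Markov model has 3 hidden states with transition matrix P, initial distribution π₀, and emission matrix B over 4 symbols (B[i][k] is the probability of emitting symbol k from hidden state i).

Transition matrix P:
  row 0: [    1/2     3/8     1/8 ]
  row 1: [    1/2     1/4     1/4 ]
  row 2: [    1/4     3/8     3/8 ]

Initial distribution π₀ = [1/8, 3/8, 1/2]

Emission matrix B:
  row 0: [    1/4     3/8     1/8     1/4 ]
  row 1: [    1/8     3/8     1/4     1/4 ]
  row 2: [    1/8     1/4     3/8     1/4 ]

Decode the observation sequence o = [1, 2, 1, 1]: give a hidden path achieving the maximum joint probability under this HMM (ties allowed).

path = [2, 2, 1, 0]

t=0: δ = [4.688e-02, 1.406e-01, 1.250e-01]  (obs o_0=1)
t=1: δ = [8.789e-03, 1.172e-02, 1.758e-02]  ψ = [1, 2, 2]  (obs o_1=2)
t=2: δ = [2.197e-03, 2.472e-03, 1.648e-03]  ψ = [1, 2, 2]  (obs o_2=1)
t=3: δ = [4.635e-04, 3.090e-04, 1.545e-04]  ψ = [1, 0, 1]  (obs o_3=1)
backtrack: best end state = 0; path = [2, 2, 1, 0]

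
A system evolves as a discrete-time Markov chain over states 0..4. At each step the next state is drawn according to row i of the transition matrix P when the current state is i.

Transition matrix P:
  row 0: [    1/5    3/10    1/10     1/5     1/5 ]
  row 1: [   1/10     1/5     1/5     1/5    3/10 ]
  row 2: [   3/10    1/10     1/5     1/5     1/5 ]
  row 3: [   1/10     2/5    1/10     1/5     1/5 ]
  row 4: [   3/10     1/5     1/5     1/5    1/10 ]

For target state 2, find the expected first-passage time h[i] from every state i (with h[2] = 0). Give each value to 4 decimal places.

h = [6.7627, 6.0976, 0.0000, 6.6962, 6.2084]

First-step conditioning: h[2] = 0; for i ≠ 2, h[i] = 1 + Σ_k P[i][k]·h[k].
  h[0] = 1 + 1/5·h[0] + 3/10·h[1] + 1/5·h[3] + 1/5·h[4]
  h[1] = 1 + 1/10·h[0] + 1/5·h[1] + 1/5·h[3] + 3/10·h[4]
  h[3] = 1 + 1/10·h[0] + 2/5·h[1] + 1/5·h[3] + 1/5·h[4]
  h[4] = 1 + 3/10·h[0] + 1/5·h[1] + 1/5·h[3] + 1/10·h[4]
Solving the 4×4 linear system over states ≠ 2 gives exactly h = [3050/451, 250/41, 0, 3020/451, 2800/451] (h[2] = 0 is the target).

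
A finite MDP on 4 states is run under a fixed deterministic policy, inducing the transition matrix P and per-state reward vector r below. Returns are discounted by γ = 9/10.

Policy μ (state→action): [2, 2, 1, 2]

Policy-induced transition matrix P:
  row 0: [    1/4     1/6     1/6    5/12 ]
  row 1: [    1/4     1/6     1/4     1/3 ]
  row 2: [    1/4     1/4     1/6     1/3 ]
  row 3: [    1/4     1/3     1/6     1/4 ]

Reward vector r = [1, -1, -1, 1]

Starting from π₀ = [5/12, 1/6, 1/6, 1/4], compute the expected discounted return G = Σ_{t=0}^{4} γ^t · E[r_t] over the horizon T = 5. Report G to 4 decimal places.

G = 0.8435

t=0: π = [0.4167, 0.1667, 0.1667, 0.2500], E[r] = 0.3333, γ^t·E[r] = 0.333333, running G = 0.333333
t=1: π = [0.2500, 0.2222, 0.1806, 0.3472], E[r] = 0.1944, γ^t·E[r] = 0.175000, running G = 0.508333
t=2: π = [0.2500, 0.2396, 0.1852, 0.3252], E[r] = 0.1505, γ^t·E[r] = 0.121875, running G = 0.630208
t=3: π = [0.2500, 0.2363, 0.1866, 0.3271], E[r] = 0.1541, γ^t·E[r] = 0.112359, running G = 0.742568
t=4: π = [0.2500, 0.2367, 0.1864, 0.3269], E[r] = 0.1538, γ^t·E[r] = 0.100923, running G = 0.843491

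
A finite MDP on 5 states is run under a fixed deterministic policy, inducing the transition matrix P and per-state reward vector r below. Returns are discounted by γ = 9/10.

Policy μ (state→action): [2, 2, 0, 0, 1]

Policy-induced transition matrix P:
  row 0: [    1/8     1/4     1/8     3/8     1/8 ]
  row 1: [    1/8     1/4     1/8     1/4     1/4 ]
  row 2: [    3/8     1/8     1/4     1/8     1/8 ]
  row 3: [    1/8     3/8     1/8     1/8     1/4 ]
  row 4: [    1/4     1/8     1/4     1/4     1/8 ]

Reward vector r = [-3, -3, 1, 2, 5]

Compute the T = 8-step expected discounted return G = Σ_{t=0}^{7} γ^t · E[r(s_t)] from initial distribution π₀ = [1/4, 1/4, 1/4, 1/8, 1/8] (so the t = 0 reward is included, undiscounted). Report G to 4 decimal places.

t=0: π = [0.2500, 0.2500, 0.2500, 0.1250, 0.1250], E[r] = -0.3750, γ^t·E[r] = -0.375000, running G = -0.375000
t=1: π = [0.2031, 0.2188, 0.1719, 0.2344, 0.1719], E[r] = 0.2344, γ^t·E[r] = 0.210938, running G = -0.164063
t=2: π = [0.1895, 0.2363, 0.1680, 0.2246, 0.1816], E[r] = 0.2480, γ^t·E[r] = 0.200918, running G = 0.036855
t=3: π = [0.1897, 0.2344, 0.1687, 0.2246, 0.1826], E[r] = 0.2588, γ^t·E[r] = 0.188657, running G = 0.225513
t=4: π = [0.1900, 0.2342, 0.1689, 0.2245, 0.1824], E[r] = 0.2574, γ^t·E[r] = 0.168870, running G = 0.394383
t=5: π = [0.1900, 0.2342, 0.1689, 0.2246, 0.1823], E[r] = 0.2572, γ^t·E[r] = 0.151869, running G = 0.546252
t=6: π = [0.1900, 0.2342, 0.1689, 0.2246, 0.1823], E[r] = 0.2572, γ^t·E[r] = 0.136682, running G = 0.682934
t=7: π = [0.1900, 0.2342, 0.1689, 0.2246, 0.1823], E[r] = 0.2572, γ^t·E[r] = 0.123017, running G = 0.805951

G = 0.8060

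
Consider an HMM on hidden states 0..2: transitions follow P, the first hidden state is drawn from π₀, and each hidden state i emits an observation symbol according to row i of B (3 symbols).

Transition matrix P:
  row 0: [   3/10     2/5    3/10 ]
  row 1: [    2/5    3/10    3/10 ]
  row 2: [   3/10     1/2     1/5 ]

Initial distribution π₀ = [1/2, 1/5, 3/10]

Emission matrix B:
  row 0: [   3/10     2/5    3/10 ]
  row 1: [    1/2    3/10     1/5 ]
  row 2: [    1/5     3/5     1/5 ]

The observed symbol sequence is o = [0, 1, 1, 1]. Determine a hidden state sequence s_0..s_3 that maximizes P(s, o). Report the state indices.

path = [0, 2, 1, 2]

t=0: δ = [1.500e-01, 1.000e-01, 6.000e-02]  (obs o_0=0)
t=1: δ = [1.800e-02, 1.800e-02, 2.700e-02]  ψ = [0, 0, 0]  (obs o_1=1)
t=2: δ = [3.240e-03, 4.050e-03, 3.240e-03]  ψ = [2, 2, 0]  (obs o_2=1)
t=3: δ = [6.480e-04, 4.860e-04, 7.290e-04]  ψ = [1, 2, 1]  (obs o_3=1)
backtrack: best end state = 2; path = [0, 2, 1, 2]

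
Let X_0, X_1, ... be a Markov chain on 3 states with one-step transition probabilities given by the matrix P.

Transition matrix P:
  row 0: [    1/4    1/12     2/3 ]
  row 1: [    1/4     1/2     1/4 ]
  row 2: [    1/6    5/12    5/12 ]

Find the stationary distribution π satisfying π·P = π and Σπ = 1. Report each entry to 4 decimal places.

π = [0.2160, 0.3760, 0.4080]

Balance equations π_j = Σ_i π_i·P[i][j]:
  π_0 = 1/4·π_0 + 1/4·π_1 + 1/6·π_2
  π_1 = 1/12·π_0 + 1/2·π_1 + 5/12·π_2
  normalize: π_0 + π_1 + π_2 = 1
Solving the linear system gives exactly π = [27/125, 47/125, 51/125].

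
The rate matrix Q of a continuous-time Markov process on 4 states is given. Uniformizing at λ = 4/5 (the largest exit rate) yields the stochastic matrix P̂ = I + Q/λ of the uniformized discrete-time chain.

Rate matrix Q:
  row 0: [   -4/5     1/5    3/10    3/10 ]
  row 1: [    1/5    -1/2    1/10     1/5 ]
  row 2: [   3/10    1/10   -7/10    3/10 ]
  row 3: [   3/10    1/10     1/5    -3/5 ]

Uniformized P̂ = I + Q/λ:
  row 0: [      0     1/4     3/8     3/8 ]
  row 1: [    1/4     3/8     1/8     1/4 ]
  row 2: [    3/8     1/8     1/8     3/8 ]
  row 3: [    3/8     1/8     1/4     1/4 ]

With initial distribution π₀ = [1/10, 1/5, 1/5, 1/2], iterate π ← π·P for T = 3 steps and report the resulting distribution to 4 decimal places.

π = [0.2607, 0.2070, 0.2230, 0.3092]

t=0: π = [0.1000, 0.2000, 0.2000, 0.5000]
t=1: π = [0.3125, 0.1875, 0.2125, 0.2875]
t=2: π = [0.2344, 0.2109, 0.2391, 0.3156]
t=3: π = [0.2607, 0.2070, 0.2230, 0.3092]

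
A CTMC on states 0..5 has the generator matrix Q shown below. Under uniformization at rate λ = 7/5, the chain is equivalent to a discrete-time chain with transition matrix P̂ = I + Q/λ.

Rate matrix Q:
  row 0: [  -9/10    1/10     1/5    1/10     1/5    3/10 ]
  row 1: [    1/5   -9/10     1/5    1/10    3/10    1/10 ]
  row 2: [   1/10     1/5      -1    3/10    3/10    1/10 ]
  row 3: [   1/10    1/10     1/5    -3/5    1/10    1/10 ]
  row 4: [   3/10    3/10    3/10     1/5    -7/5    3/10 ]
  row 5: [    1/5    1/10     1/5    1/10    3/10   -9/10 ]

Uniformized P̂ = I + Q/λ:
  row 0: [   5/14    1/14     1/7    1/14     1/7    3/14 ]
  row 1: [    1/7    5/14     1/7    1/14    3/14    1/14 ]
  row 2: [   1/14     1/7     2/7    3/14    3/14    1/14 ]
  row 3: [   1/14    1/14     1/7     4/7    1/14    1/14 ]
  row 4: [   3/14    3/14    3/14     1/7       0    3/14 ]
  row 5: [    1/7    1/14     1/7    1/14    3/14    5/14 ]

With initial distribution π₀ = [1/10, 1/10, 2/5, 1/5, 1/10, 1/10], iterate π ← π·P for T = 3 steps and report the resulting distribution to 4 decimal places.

t=0: π = [0.1000, 0.1000, 0.4000, 0.2000, 0.1000, 0.1000]
t=1: π = [0.1286, 0.1429, 0.2071, 0.2357, 0.1571, 0.1286]
t=2: π = [0.1500, 0.1495, 0.1837, 0.2301, 0.1378, 0.1490]
t=3: π = [0.1553, 0.1469, 0.1789, 0.2226, 0.1412, 0.1551]

π = [0.1553, 0.1469, 0.1789, 0.2226, 0.1412, 0.1551]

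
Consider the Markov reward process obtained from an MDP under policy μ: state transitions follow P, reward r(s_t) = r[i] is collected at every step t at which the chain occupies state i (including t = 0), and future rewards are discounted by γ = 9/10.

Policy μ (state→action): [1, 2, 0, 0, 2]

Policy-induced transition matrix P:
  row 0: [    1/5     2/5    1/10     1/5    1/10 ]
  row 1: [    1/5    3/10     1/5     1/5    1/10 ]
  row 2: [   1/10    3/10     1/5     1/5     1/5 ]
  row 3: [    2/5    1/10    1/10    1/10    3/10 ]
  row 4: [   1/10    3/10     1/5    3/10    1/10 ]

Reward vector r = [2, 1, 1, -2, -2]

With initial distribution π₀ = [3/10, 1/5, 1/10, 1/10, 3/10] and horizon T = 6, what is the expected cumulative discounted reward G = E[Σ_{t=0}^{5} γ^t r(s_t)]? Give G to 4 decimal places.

t=0: π = [0.3000, 0.2000, 0.1000, 0.1000, 0.3000], E[r] = 0.1000, γ^t·E[r] = 0.100000, running G = 0.100000
t=1: π = [0.1800, 0.3100, 0.1600, 0.2200, 0.1300], E[r] = 0.1300, γ^t·E[r] = 0.117000, running G = 0.217000
t=2: π = [0.2150, 0.2740, 0.1600, 0.1910, 0.1600], E[r] = 0.1620, γ^t·E[r] = 0.131220, running G = 0.348220
t=3: π = [0.2062, 0.2833, 0.1594, 0.1969, 0.1542], E[r] = 0.1529, γ^t·E[r] = 0.111464, running G = 0.459684
t=4: π = [0.2080, 0.2812, 0.1597, 0.1957, 0.1553], E[r] = 0.1549, γ^t·E[r] = 0.101610, running G = 0.561294
t=5: π = [0.2076, 0.2817, 0.1596, 0.1960, 0.1551], E[r] = 0.1544, γ^t·E[r] = 0.091185, running G = 0.652480

G = 0.6525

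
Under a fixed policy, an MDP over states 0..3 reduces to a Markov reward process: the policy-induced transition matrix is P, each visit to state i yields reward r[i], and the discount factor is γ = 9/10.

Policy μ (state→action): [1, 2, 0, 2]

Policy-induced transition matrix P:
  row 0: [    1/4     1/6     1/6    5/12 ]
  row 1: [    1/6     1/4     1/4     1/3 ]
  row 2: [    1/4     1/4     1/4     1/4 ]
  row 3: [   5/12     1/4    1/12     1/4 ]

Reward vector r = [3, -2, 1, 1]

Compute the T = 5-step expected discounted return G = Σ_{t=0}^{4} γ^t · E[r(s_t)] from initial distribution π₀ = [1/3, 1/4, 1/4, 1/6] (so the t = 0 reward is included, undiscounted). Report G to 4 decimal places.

t=0: π = [0.3333, 0.2500, 0.2500, 0.1667], E[r] = 0.9167, γ^t·E[r] = 0.916667, running G = 0.916667
t=1: π = [0.2569, 0.2222, 0.1944, 0.3264], E[r] = 0.8472, γ^t·E[r] = 0.762500, running G = 1.679167
t=2: π = [0.2859, 0.2286, 0.1742, 0.3113], E[r] = 0.8860, γ^t·E[r] = 0.717656, running G = 2.396823
t=3: π = [0.2828, 0.2262, 0.1743, 0.3167], E[r] = 0.8872, γ^t·E[r] = 0.646734, running G = 3.043557
t=4: π = [0.2839, 0.2264, 0.1736, 0.3160], E[r] = 0.8886, γ^t·E[r] = 0.582997, running G = 3.626554

G = 3.6266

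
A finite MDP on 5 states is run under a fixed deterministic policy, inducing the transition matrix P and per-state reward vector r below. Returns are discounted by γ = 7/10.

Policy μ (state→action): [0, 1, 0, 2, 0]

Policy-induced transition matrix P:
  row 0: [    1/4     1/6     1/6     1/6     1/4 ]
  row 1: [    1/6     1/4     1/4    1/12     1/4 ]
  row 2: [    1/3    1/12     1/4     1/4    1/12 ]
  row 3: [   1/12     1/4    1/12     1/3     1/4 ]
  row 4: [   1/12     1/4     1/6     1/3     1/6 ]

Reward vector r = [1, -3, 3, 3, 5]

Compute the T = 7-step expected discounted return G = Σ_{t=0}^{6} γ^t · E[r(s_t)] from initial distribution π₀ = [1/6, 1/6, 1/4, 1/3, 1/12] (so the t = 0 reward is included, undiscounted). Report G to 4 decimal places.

G = 5.6162

t=0: π = [0.1667, 0.1667, 0.2500, 0.3333, 0.0833], E[r] = 1.8333, γ^t·E[r] = 1.833333, running G = 1.833333
t=1: π = [0.1875, 0.1944, 0.1736, 0.2431, 0.2014], E[r] = 1.8611, γ^t·E[r] = 1.302778, running G = 3.136111
t=2: π = [0.1742, 0.2054, 0.1771, 0.2390, 0.2043], E[r] = 1.8275, γ^t·E[r] = 0.895498, running G = 4.031609
t=3: π = [0.1738, 0.2060, 0.1786, 0.2382, 0.2035], E[r] = 1.8236, γ^t·E[r] = 0.625492, running G = 4.657101
t=4: π = [0.1741, 0.2057, 0.1789, 0.2380, 0.2033], E[r] = 1.8238, γ^t·E[r] = 0.437900, running G = 5.095001
t=5: π = [0.1742, 0.2057, 0.1789, 0.2380, 0.2032], E[r] = 1.8240, γ^t·E[r] = 0.306559, running G = 5.401560
t=6: π = [0.1742, 0.2057, 0.1789, 0.2380, 0.2032], E[r] = 1.8240, γ^t·E[r] = 0.214595, running G = 5.616155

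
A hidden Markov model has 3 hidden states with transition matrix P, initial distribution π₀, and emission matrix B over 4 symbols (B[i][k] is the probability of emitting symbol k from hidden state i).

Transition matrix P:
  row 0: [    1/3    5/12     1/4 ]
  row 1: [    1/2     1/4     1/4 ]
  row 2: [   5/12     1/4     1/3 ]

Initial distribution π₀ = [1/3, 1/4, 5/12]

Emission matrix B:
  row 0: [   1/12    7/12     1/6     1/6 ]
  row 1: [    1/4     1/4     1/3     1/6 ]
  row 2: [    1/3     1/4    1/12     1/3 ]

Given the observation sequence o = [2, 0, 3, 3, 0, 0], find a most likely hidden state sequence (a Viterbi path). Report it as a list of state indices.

t=0: δ = [5.556e-02, 8.333e-02, 3.472e-02]  (obs o_0=2)
t=1: δ = [3.472e-03, 5.787e-03, 6.944e-03]  ψ = [1, 0, 1]  (obs o_1=0)
t=2: δ = [4.823e-04, 2.894e-04, 7.716e-04]  ψ = [1, 2, 2]  (obs o_2=3)
t=3: δ = [5.358e-05, 3.349e-05, 8.573e-05]  ψ = [2, 0, 2]  (obs o_3=3)
t=4: δ = [2.977e-06, 5.582e-06, 9.526e-06]  ψ = [2, 0, 2]  (obs o_4=0)
t=5: δ = [3.308e-07, 5.954e-07, 1.058e-06]  ψ = [2, 2, 2]  (obs o_5=0)
backtrack: best end state = 2; path = [1, 2, 2, 2, 2, 2]

path = [1, 2, 2, 2, 2, 2]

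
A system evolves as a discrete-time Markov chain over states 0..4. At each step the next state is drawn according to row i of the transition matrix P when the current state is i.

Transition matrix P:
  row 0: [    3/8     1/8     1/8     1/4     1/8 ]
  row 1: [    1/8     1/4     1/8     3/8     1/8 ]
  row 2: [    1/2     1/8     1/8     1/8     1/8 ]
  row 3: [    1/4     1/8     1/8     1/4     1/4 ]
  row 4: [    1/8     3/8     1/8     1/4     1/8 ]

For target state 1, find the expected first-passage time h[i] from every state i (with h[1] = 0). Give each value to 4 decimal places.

First-step conditioning: h[1] = 0; for i ≠ 1, h[i] = 1 + Σ_k P[i][k]·h[k].
  h[0] = 1 + 3/8·h[0] + 1/8·h[2] + 1/4·h[3] + 1/8·h[4]
  h[2] = 1 + 1/2·h[0] + 1/8·h[2] + 1/8·h[3] + 1/8·h[4]
  h[3] = 1 + 1/4·h[0] + 1/8·h[2] + 1/4·h[3] + 1/4·h[4]
  h[4] = 1 + 1/8·h[0] + 1/8·h[2] + 1/4·h[3] + 1/8·h[4]
Solving the 4×4 linear system over states ≠ 1 gives exactly h = [2048/335, 0, 2056/335, 1984/335, 1536/335] (h[1] = 0 is the target).

h = [6.1134, 0.0000, 6.1373, 5.9224, 4.5851]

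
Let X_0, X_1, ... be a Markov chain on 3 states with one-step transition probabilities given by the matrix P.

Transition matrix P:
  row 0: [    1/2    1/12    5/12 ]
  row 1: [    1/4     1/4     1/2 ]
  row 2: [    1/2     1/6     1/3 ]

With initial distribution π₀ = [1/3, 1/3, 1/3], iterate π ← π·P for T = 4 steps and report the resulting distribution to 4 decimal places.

π = [0.4648, 0.1398, 0.3954]

t=0: π = [0.3333, 0.3333, 0.3333]
t=1: π = [0.4167, 0.1667, 0.4167]
t=2: π = [0.4583, 0.1458, 0.3958]
t=3: π = [0.4635, 0.1406, 0.3958]
t=4: π = [0.4648, 0.1398, 0.3954]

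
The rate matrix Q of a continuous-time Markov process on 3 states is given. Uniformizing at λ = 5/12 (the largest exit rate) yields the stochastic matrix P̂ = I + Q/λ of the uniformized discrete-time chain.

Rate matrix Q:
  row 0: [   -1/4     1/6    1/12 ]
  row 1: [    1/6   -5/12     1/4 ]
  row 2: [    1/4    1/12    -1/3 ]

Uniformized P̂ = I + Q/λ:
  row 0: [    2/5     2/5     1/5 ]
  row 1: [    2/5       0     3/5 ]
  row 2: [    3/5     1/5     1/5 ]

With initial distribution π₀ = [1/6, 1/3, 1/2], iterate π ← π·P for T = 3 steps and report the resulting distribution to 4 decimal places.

t=0: π = [0.1667, 0.3333, 0.5000]
t=1: π = [0.5000, 0.1667, 0.3333]
t=2: π = [0.4667, 0.2667, 0.2667]
t=3: π = [0.4533, 0.2400, 0.3067]

π = [0.4533, 0.2400, 0.3067]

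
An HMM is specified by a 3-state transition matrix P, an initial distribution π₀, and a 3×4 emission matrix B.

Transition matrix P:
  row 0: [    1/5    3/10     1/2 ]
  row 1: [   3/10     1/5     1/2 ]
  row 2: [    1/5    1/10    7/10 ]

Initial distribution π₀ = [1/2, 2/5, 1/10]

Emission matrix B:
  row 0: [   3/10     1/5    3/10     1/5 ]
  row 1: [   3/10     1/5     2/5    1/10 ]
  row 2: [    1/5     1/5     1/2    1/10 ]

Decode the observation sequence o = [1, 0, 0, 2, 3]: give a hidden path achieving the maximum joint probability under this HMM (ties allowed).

t=0: δ = [1.000e-01, 8.000e-02, 2.000e-02]  (obs o_0=1)
t=1: δ = [7.200e-03, 9.000e-03, 1.000e-02]  ψ = [1, 0, 0]  (obs o_1=0)
t=2: δ = [8.100e-04, 6.480e-04, 1.400e-03]  ψ = [1, 0, 2]  (obs o_2=0)
t=3: δ = [8.400e-05, 9.720e-05, 4.900e-04]  ψ = [2, 0, 2]  (obs o_3=2)
t=4: δ = [1.960e-05, 4.900e-06, 3.430e-05]  ψ = [2, 2, 2]  (obs o_4=3)
backtrack: best end state = 2; path = [0, 2, 2, 2, 2]

path = [0, 2, 2, 2, 2]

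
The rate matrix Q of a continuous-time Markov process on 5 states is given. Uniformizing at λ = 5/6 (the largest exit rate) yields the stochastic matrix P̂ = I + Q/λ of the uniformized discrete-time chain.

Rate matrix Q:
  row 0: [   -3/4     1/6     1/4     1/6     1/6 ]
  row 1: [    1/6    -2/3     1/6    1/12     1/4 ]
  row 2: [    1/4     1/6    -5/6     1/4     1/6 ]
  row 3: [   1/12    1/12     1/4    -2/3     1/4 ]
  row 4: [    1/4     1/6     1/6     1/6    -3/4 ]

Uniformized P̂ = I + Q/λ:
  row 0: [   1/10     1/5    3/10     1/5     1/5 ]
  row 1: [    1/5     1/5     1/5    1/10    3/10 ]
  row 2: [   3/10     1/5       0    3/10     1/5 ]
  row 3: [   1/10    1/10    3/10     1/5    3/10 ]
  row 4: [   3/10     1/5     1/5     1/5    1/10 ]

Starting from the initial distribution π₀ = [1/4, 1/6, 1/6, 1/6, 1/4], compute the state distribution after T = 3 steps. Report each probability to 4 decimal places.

π = [0.2012, 0.1798, 0.2008, 0.2018, 0.2165]

t=0: π = [0.2500, 0.1667, 0.1667, 0.1667, 0.2500]
t=1: π = [0.2000, 0.1833, 0.2083, 0.2000, 0.2083]
t=2: π = [0.2017, 0.1800, 0.1983, 0.2025, 0.2175]
t=3: π = [0.2012, 0.1798, 0.2008, 0.2018, 0.2165]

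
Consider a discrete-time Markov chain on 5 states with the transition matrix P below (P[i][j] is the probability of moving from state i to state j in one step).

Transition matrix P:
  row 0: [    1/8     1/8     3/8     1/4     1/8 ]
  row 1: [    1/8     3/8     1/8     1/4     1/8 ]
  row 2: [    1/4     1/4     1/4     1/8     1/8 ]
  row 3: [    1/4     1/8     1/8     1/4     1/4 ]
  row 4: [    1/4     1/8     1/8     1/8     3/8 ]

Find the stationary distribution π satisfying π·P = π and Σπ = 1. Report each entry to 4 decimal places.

Balance equations π_j = Σ_i π_i·P[i][j]:
  π_0 = 1/8·π_0 + 1/8·π_1 + 1/4·π_2 + 1/4·π_3 + 1/4·π_4
  π_1 = 1/8·π_0 + 3/8·π_1 + 1/4·π_2 + 1/8·π_3 + 1/8·π_4
  π_2 = 3/8·π_0 + 1/8·π_1 + 1/4·π_2 + 1/8·π_3 + 1/8·π_4
  π_3 = 1/4·π_0 + 1/4·π_1 + 1/8·π_2 + 1/4·π_3 + 1/8·π_4
  normalize: π_0 + π_1 + π_2 + π_3 + π_4 = 1
Solving the linear system gives exactly π = [1/5, 1/5, 1/5, 1/5, 1/5].

π = [0.2000, 0.2000, 0.2000, 0.2000, 0.2000]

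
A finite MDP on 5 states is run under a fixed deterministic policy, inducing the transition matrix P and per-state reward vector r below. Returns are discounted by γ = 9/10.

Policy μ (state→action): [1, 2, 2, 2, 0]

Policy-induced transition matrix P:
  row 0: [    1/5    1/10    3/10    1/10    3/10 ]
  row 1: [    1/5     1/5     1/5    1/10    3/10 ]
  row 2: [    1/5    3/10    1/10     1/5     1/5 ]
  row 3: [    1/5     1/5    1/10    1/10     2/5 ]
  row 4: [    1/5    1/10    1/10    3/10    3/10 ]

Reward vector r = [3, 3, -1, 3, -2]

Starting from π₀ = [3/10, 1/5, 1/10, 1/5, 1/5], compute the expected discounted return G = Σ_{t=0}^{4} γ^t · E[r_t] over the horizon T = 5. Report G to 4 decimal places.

G = 4.1737

t=0: π = [0.3000, 0.2000, 0.1000, 0.2000, 0.2000], E[r] = 1.6000, γ^t·E[r] = 1.600000, running G = 1.600000
t=1: π = [0.2000, 0.1600, 0.1800, 0.1500, 0.3100], E[r] = 0.7300, γ^t·E[r] = 0.657000, running G = 2.257000
t=2: π = [0.2000, 0.1670, 0.1560, 0.1800, 0.2970], E[r] = 0.8910, γ^t·E[r] = 0.721710, running G = 2.978710
t=3: π = [0.2000, 0.1659, 0.1567, 0.1750, 0.3024], E[r] = 0.8612, γ^t·E[r] = 0.627815, running G = 3.606525
t=4: π = [0.2000, 0.1654, 0.1566, 0.1762, 0.3018], E[r] = 0.8645, γ^t·E[r] = 0.567192, running G = 4.173717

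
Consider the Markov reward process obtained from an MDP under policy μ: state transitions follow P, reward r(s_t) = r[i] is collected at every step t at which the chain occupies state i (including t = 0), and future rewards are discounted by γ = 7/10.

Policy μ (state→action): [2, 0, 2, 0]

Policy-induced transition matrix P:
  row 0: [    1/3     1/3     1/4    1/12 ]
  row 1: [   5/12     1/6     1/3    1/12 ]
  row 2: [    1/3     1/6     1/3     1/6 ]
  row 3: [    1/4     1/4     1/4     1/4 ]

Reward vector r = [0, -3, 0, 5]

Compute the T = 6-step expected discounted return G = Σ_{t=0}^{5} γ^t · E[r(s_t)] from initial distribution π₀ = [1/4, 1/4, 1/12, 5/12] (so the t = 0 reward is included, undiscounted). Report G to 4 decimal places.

G = 1.3240

t=0: π = [0.2500, 0.2500, 0.0833, 0.4167], E[r] = 1.3333, γ^t·E[r] = 1.333333, running G = 1.333333
t=1: π = [0.3194, 0.2431, 0.2778, 0.1597], E[r] = 0.0694, γ^t·E[r] = 0.048611, running G = 1.381944
t=2: π = [0.3403, 0.2332, 0.2934, 0.1331], E[r] = -0.0341, γ^t·E[r] = -0.016730, running G = 1.365214
t=3: π = [0.3417, 0.2345, 0.2939, 0.1300], E[r] = -0.0536, γ^t·E[r] = -0.018377, running G = 1.346837
t=4: π = [0.3420, 0.2344, 0.2940, 0.1295], E[r] = -0.0559, γ^t·E[r] = -0.013423, running G = 1.333414
t=5: π = [0.3421, 0.2345, 0.2940, 0.1294], E[r] = -0.0563, γ^t·E[r] = -0.009464, running G = 1.323950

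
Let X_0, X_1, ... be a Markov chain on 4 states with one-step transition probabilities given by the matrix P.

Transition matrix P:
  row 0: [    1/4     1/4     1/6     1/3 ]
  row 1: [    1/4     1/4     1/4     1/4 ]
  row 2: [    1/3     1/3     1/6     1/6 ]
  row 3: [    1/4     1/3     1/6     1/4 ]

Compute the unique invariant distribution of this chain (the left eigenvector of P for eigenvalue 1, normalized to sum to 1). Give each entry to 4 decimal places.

π = [0.2659, 0.2872, 0.1906, 0.2563]

Balance equations π_j = Σ_i π_i·P[i][j]:
  π_0 = 1/4·π_0 + 1/4·π_1 + 1/3·π_2 + 1/4·π_3
  π_1 = 1/4·π_0 + 1/4·π_1 + 1/3·π_2 + 1/3·π_3
  π_2 = 1/6·π_0 + 1/4·π_1 + 1/6·π_2 + 1/6·π_3
  normalize: π_0 + π_1 + π_2 + π_3 = 1
Solving the linear system gives exactly π = [498/1873, 538/1873, 357/1873, 480/1873].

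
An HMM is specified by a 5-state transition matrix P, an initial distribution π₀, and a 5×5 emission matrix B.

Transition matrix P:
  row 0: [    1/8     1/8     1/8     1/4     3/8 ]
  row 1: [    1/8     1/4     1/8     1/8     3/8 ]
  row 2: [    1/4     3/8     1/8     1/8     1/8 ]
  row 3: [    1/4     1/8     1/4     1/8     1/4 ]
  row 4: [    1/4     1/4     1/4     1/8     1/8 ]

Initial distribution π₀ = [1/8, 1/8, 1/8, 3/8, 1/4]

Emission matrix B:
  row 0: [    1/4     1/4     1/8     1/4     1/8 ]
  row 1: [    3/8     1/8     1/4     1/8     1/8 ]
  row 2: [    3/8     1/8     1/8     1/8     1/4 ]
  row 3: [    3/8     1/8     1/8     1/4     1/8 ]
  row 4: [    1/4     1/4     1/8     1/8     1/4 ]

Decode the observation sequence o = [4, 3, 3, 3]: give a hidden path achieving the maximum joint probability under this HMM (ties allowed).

path = [4, 0, 3, 0]

t=0: δ = [1.562e-02, 1.562e-02, 3.125e-02, 4.688e-02, 6.250e-02]  (obs o_0=4)
t=1: δ = [3.906e-03, 1.953e-03, 1.953e-03, 1.953e-03, 1.465e-03]  ψ = [4, 4, 4, 4, 3]  (obs o_1=3)
t=2: δ = [1.221e-04, 9.155e-05, 6.104e-05, 2.441e-04, 1.831e-04]  ψ = [0, 2, 0, 0, 0]  (obs o_2=3)
t=3: δ = [1.526e-05, 5.722e-06, 7.629e-06, 7.629e-06, 7.629e-06]  ψ = [3, 4, 3, 0, 3]  (obs o_3=3)
backtrack: best end state = 0; path = [4, 0, 3, 0]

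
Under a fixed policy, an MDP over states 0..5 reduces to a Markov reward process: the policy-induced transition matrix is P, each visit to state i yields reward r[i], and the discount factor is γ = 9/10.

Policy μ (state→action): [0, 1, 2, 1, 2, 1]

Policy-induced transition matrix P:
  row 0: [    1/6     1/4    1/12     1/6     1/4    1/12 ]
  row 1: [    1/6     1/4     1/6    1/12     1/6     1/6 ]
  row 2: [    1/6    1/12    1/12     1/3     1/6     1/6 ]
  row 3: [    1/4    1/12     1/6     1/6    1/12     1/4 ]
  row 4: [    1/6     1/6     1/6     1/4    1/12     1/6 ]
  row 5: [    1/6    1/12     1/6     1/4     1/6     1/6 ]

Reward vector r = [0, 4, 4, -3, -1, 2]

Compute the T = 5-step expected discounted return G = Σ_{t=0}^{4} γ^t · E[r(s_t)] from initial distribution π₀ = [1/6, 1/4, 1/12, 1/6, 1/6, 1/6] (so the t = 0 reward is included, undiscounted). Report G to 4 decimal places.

t=0: π = [0.1667, 0.2500, 0.0833, 0.1667, 0.1667, 0.1667], E[r] = 1.0000, γ^t·E[r] = 1.000000, running G = 1.000000
t=1: π = [0.1806, 0.1667, 0.1458, 0.1875, 0.1528, 0.1667], E[r] = 0.8681, γ^t·E[r] = 0.781250, running G = 1.781250
t=2: π = [0.1823, 0.1539, 0.1395, 0.2037, 0.1534, 0.1672], E[r] = 0.7436, γ^t·E[r] = 0.602344, running G = 2.383594
t=3: π = [0.1836, 0.1522, 0.1399, 0.2038, 0.1521, 0.1685], E[r] = 0.7414, γ^t·E[r] = 0.540492, running G = 2.924086
t=4: π = [0.1837, 0.1520, 0.1397, 0.2040, 0.1523, 0.1683], E[r] = 0.7391, γ^t·E[r] = 0.484914, running G = 3.409000

G = 3.4090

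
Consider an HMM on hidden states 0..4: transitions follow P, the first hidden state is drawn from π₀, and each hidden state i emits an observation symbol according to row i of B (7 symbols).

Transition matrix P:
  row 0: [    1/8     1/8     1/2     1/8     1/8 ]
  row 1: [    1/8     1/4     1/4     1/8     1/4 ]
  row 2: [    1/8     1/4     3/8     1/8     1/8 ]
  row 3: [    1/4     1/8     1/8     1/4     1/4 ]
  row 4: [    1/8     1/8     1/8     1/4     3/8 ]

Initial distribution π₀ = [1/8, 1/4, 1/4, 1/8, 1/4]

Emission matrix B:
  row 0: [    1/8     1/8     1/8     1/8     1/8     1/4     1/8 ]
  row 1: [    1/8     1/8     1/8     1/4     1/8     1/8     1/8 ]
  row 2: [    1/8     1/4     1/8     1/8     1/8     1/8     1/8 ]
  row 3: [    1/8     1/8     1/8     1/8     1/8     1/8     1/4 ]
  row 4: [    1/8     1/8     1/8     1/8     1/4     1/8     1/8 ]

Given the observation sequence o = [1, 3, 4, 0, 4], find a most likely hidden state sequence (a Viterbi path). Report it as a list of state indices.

t=0: δ = [1.562e-02, 3.125e-02, 6.250e-02, 1.562e-02, 3.125e-02]  (obs o_0=1)
t=1: δ = [9.766e-04, 3.906e-03, 2.930e-03, 9.766e-04, 1.465e-03]  ψ = [2, 2, 2, 2, 4]  (obs o_1=3)
t=2: δ = [6.104e-05, 1.221e-04, 1.373e-04, 6.104e-05, 2.441e-04]  ψ = [1, 1, 2, 1, 1]  (obs o_2=4)
t=3: δ = [3.815e-06, 4.292e-06, 6.437e-06, 7.629e-06, 1.144e-05]  ψ = [4, 2, 2, 4, 4]  (obs o_3=0)
t=4: δ = [2.384e-07, 2.012e-07, 3.017e-07, 3.576e-07, 1.073e-06]  ψ = [3, 2, 2, 4, 4]  (obs o_4=4)
backtrack: best end state = 4; path = [2, 1, 4, 4, 4]

path = [2, 1, 4, 4, 4]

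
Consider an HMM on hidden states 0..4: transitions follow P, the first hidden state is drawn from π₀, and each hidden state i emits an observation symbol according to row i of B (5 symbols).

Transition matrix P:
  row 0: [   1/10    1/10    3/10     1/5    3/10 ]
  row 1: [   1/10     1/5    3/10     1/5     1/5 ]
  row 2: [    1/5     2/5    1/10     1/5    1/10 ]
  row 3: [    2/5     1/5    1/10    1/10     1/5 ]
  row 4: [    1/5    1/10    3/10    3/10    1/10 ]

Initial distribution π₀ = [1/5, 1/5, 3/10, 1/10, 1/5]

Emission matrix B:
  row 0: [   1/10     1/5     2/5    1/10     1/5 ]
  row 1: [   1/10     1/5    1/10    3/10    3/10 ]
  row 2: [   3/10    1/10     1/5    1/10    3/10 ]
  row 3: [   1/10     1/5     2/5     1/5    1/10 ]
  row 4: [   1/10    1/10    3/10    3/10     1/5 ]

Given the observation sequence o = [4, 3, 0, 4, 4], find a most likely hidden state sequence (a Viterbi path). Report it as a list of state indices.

path = [2, 1, 2, 1, 2]

t=0: δ = [4.000e-02, 6.000e-02, 9.000e-02, 1.000e-02, 4.000e-02]  (obs o_0=4)
t=1: δ = [1.800e-03, 1.080e-02, 1.800e-03, 3.600e-03, 3.600e-03]  ψ = [2, 2, 1, 2, 0]  (obs o_1=3)
t=2: δ = [1.440e-04, 2.160e-04, 9.720e-04, 2.160e-04, 2.160e-04]  ψ = [3, 1, 1, 1, 1]  (obs o_2=0)
t=3: δ = [3.888e-05, 1.166e-04, 2.916e-05, 1.944e-05, 1.944e-05]  ψ = [2, 2, 2, 2, 2]  (obs o_3=4)
t=4: δ = [2.333e-06, 6.998e-06, 1.050e-05, 2.333e-06, 4.666e-06]  ψ = [1, 1, 1, 1, 1]  (obs o_4=4)
backtrack: best end state = 2; path = [2, 1, 2, 1, 2]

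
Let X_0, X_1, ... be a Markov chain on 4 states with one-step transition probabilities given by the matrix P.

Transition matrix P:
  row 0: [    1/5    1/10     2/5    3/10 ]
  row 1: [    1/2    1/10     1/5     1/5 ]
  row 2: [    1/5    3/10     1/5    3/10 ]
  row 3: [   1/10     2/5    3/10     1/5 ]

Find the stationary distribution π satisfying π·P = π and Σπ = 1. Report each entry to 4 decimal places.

Balance equations π_j = Σ_i π_i·P[i][j]:
  π_0 = 1/5·π_0 + 1/2·π_1 + 1/5·π_2 + 1/10·π_3
  π_1 = 1/10·π_0 + 1/10·π_1 + 3/10·π_2 + 2/5·π_3
  π_2 = 2/5·π_0 + 1/5·π_1 + 1/5·π_2 + 3/10·π_3
  normalize: π_0 + π_1 + π_2 + π_3 = 1
Solving the linear system gives exactly π = [341/1398, 161/699, 383/1398, 176/699].

π = [0.2439, 0.2303, 0.2740, 0.2518]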